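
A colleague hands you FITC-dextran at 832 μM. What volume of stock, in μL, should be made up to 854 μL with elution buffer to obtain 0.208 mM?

0.208 mM = 208 μM.
V₁ = C₂V₂/C₁ = 208 × 854 / 832 = 214 μL.

214 μL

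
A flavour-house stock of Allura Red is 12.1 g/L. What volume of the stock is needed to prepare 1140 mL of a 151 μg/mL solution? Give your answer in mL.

14.2 mL

151 μg/mL = 0.151 g/L.
V₁ = C₂V₂/C₁ = 0.151 × 1140 / 12.1 = 14.2 mL.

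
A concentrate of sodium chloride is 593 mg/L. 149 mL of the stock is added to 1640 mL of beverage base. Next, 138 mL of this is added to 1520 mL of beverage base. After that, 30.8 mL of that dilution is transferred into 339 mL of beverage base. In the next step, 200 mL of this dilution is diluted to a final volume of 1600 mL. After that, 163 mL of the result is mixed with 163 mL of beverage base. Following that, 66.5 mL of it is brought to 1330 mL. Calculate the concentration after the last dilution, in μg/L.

1.07 μg/L

Overall dilution factor = 12.01 × 12.01 × 12.01 × 8 × 2 × 20 = 5.54 × 10⁵.
593 mg/L / 5.54 × 10⁵ = 1.07 × 10⁻³ mg/L = 1.07 μg/L.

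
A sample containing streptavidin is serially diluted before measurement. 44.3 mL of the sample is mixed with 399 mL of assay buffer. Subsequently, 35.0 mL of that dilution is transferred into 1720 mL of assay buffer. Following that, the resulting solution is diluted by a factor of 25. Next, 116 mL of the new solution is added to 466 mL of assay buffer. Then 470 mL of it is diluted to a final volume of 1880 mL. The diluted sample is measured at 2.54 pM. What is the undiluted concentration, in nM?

Overall dilution factor = 10.01 × 50.14 × 25 × 5.017 × 4 = 2.52 × 10⁵.
Original = 2.54 pM × 2.52 × 10⁵ = 6.39 × 10⁵ pM = 639 nM.

639 nM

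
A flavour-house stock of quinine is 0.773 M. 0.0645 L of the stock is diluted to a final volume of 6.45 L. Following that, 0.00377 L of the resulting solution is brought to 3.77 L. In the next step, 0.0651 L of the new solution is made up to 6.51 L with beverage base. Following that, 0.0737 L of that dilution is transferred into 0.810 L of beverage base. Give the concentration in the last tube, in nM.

Overall dilution factor = 100 × 1000 × 100 × 11.99 = 1.20 × 10⁸.
0.773 M / 1.20 × 10⁸ = 6.45 × 10⁻⁹ M = 6.45 nM.

6.45 nM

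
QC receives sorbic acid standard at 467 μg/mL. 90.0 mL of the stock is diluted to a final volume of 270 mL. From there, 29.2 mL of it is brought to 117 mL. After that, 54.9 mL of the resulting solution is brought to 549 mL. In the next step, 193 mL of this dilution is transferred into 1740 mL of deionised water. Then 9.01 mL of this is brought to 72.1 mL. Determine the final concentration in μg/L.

Overall dilution factor = 3 × 4.007 × 10 × 10.02 × 8.002 = 9634.
467 μg/mL / 9634 = 0.0485 μg/mL = 48.5 μg/L.

48.5 μg/L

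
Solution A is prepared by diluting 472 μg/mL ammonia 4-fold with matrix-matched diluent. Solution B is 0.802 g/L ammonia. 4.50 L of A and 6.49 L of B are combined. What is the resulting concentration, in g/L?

C_A = 472 μg/mL / 4 = 118 μg/mL.
C_B = 0.802 g/L = 802 μg/mL.
C_mix = (C_A·V_A + C_B·V_B)/(V_A + V_B) = (118×4.50 + 802×6.49) / 10.99 = 522 μg/mL = 0.522 g/L.

0.522 g/L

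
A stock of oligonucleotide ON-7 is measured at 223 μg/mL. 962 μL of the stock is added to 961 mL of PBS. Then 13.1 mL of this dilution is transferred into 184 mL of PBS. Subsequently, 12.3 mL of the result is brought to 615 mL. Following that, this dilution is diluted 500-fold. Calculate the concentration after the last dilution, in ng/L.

Overall dilution factor = 1000.0 × 15.05 × 50 × 500 = 3.76 × 10⁸.
223 μg/mL / 3.76 × 10⁸ = 5.93 × 10⁻⁷ μg/mL = 0.593 ng/L.

0.593 ng/L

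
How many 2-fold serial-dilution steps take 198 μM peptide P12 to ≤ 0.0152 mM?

Need 2ⁿ ≥ 13.0, so n ≥ log(13.0)/log(2) = 3.70.
Minimum whole steps: n = 4.

4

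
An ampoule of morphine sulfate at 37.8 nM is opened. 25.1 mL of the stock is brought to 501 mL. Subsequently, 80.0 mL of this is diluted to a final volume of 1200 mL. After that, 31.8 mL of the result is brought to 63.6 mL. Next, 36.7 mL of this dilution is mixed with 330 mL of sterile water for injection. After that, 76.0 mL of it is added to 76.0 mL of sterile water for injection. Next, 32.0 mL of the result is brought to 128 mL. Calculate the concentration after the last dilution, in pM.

Overall dilution factor = 19.96 × 15 × 2 × 9.992 × 2 × 4 = 4.79 × 10⁴.
37.8 nM / 4.79 × 10⁴ = 7.90 × 10⁻⁴ nM = 0.790 pM.

0.790 pM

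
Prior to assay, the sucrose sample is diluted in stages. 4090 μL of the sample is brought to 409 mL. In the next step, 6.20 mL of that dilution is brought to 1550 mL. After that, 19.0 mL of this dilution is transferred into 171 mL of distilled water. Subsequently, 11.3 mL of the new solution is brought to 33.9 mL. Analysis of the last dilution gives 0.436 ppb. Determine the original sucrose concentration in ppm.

327 ppm

Overall dilution factor = 100 × 250 × 10 × 3 = 7.50 × 10⁵.
Original = 0.436 ppb × 7.50 × 10⁵ = 3.27 × 10⁵ ppb = 327 ppm.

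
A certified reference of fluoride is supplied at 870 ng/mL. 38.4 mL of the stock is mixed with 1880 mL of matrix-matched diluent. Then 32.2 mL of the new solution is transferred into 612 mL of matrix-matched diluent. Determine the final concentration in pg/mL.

870 pg/mL

Overall dilution factor = 49.96 × 20.01 = 999.
870 ng/mL / 999 = 0.870 ng/mL = 870 pg/mL.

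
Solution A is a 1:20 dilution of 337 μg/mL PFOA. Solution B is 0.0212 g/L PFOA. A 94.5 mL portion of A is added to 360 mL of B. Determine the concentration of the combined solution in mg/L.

20.3 mg/L

C_A = 337 μg/mL / 20 = 16.9 μg/mL.
C_B = 0.0212 g/L = 21.2 μg/mL.
C_mix = (C_A·V_A + C_B·V_B)/(V_A + V_B) = (16.9×94.5 + 21.2×360) / 454.5 = 20.3 μg/mL = 20.3 mg/L.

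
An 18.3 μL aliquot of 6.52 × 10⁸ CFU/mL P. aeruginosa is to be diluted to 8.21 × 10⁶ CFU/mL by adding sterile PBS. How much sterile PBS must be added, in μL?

V₂ = C₁V₁/C₂ = 6.52 × 10⁸ × 18.3 / 8.21 × 10⁶ = 1453 μL.
Diluent to add = V₂ − V₁ = 1453 − 18.3 = 1440 μL.

1440 μL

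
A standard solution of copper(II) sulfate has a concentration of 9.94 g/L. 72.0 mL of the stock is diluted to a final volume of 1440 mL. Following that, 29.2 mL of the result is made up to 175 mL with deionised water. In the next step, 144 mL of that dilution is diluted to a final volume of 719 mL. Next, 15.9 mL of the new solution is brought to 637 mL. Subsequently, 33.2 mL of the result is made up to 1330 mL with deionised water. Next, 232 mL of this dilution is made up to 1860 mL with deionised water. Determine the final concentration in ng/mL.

Overall dilution factor = 20 × 5.993 × 4.993 × 40.06 × 40.06 × 8.017 = 7.70 × 10⁶.
9.94 g/L / 7.70 × 10⁶ = 1.29 × 10⁻⁶ g/L = 1.29 ng/mL.

1.29 ng/mL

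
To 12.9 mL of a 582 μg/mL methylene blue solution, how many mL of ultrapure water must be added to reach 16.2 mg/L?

451 mL

16.2 mg/L = 16.2 μg/mL.
V₂ = C₁V₁/C₂ = 582 × 12.9 / 16.2 = 463 mL.
Diluent to add = V₂ − V₁ = 463 − 12.9 = 451 mL.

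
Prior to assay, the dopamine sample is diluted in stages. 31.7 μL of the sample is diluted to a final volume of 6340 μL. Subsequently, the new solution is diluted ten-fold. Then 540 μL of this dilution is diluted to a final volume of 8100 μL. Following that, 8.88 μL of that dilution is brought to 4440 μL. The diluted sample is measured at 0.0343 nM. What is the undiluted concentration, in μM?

Overall dilution factor = 200 × 10 × 15 × 500 = 1.50 × 10⁷.
Original = 0.0343 nM × 1.50 × 10⁷ = 5.14 × 10⁵ nM = 514 μM.

514 μM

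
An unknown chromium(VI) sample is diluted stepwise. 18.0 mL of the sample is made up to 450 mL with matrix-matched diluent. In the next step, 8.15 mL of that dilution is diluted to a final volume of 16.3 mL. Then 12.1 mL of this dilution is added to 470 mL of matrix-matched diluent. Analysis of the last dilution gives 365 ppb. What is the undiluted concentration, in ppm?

727 ppm

Overall dilution factor = 25 × 2 × 39.84 = 1992.
Original = 365 ppb × 1992 = 7.27 × 10⁵ ppb = 727 ppm.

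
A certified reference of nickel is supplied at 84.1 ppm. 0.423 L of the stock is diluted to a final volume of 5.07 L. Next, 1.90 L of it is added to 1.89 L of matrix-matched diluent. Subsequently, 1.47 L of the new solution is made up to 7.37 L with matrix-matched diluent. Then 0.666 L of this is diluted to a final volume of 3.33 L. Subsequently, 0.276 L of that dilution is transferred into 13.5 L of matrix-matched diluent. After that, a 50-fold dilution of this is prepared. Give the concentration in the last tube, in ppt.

Overall dilution factor = 11.99 × 1.995 × 5.014 × 5 × 49.91 × 50 = 1.50 × 10⁶.
84.1 ppm / 1.50 × 10⁶ = 5.62 × 10⁻⁵ ppm = 56.2 ppt.

56.2 ppt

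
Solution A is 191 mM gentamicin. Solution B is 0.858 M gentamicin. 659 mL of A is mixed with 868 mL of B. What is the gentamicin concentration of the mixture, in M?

C_B = 0.858 M = 858 mM.
C_mix = (C_A·V_A + C_B·V_B)/(V_A + V_B) = (191×659 + 858×868) / 1527 = 570 mM = 0.570 M.

0.570 M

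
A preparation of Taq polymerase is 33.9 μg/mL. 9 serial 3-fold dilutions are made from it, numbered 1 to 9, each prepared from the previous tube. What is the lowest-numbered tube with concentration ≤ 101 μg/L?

tube 6

Tube n has concentration 33.9 μg/mL / 3ⁿ.
Need 3ⁿ ≥ 33.9 μg/mL / 101 μg/L = 336, so n ≥ 5.29.
First such tube: n = 6.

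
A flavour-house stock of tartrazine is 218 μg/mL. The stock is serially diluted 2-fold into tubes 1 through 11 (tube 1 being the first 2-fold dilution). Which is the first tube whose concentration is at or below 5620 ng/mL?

Tube n has concentration 218 μg/mL / 2ⁿ.
Need 2ⁿ ≥ 218 μg/mL / 5620 ng/mL = 38.8, so n ≥ 5.28.
First such tube: n = 6.

tube 6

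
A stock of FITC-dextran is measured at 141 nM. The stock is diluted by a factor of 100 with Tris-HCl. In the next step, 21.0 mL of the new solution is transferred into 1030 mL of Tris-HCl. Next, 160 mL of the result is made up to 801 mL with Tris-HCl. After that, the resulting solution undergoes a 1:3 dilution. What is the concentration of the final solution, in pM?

Overall dilution factor = 100 × 50.05 × 5.006 × 3 = 7.52 × 10⁴.
141 nM / 7.52 × 10⁴ = 1.88 × 10⁻³ nM = 1.88 pM.

1.88 pM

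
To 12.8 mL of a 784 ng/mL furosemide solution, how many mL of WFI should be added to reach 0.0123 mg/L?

803 mL

0.0123 mg/L = 12.3 ng/mL.
V₂ = C₁V₁/C₂ = 784 × 12.8 / 12.3 = 816 mL.
Diluent to add = V₂ − V₁ = 816 − 12.8 = 803 mL.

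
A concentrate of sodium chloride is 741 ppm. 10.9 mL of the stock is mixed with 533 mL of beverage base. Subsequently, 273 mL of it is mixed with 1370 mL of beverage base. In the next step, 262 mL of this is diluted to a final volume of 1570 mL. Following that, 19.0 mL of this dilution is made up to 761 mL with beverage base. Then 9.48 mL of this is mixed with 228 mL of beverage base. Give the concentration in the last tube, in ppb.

0.410 ppb

Overall dilution factor = 49.90 × 6.018 × 5.992 × 40.05 × 25.05 = 1.81 × 10⁶.
741 ppm / 1.81 × 10⁶ = 4.10 × 10⁻⁴ ppm = 0.410 ppb.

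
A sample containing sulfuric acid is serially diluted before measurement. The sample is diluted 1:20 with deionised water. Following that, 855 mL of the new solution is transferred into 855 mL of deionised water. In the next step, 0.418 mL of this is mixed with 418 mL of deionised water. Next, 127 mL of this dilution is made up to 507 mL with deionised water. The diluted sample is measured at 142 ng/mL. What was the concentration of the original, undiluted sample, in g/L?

Overall dilution factor = 20 × 2 × 1001 × 3.992 = 1.60 × 10⁵.
Original = 142 ng/mL × 1.60 × 10⁵ = 2.27 × 10⁷ ng/mL = 22.7 g/L.

22.7 g/L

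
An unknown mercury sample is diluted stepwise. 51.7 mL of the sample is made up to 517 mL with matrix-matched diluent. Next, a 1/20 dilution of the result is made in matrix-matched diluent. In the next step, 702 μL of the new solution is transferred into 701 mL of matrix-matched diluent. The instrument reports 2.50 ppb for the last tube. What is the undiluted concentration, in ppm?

500 ppm

Overall dilution factor = 10 × 20 × 999.6 = 2.00 × 10⁵.
Original = 2.50 ppb × 2.00 × 10⁵ = 5.00 × 10⁵ ppb = 500 ppm.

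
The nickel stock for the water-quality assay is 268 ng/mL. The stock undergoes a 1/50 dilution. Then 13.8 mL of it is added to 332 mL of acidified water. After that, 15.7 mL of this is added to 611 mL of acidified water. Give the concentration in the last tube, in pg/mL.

5.36 pg/mL

Overall dilution factor = 50 × 25.06 × 39.92 = 5.00 × 10⁴.
268 ng/mL / 5.00 × 10⁴ = 5.36 × 10⁻³ ng/mL = 5.36 pg/mL.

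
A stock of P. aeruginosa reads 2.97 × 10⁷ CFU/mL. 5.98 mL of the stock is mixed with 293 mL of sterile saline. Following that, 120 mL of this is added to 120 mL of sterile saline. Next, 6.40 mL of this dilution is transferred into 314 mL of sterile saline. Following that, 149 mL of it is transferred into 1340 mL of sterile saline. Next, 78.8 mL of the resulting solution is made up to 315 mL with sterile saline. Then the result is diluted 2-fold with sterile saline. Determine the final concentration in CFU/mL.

74.3 CFU/mL

Overall dilution factor = 50.00 × 2 × 50.06 × 9.993 × 3.997 × 2 = 4.00 × 10⁵.
2.97 × 10⁷ CFU/mL / 4.00 × 10⁵ = 74.3 CFU/mL.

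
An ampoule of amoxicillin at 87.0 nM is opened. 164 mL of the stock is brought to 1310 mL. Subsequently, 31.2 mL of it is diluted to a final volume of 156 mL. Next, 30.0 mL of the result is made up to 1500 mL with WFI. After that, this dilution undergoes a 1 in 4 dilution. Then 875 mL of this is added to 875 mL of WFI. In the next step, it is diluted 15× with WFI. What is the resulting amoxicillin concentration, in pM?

Overall dilution factor = 7.988 × 5 × 50 × 4 × 2 × 15 = 2.40 × 10⁵.
87.0 nM / 2.40 × 10⁵ = 3.63 × 10⁻⁴ nM = 0.363 pM.

0.363 pM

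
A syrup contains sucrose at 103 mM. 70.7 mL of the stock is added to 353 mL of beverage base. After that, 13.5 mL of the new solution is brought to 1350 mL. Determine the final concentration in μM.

Overall dilution factor = 5.993 × 100 = 599.
103 mM / 599 = 0.172 mM = 172 μM.

172 μM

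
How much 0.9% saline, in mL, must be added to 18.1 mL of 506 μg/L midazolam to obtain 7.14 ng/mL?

1260 mL

7.14 ng/mL = 7.14 μg/L.
V₂ = C₁V₁/C₂ = 506 × 18.1 / 7.14 = 1283 mL.
Diluent to add = V₂ − V₁ = 1283 − 18.1 = 1260 mL.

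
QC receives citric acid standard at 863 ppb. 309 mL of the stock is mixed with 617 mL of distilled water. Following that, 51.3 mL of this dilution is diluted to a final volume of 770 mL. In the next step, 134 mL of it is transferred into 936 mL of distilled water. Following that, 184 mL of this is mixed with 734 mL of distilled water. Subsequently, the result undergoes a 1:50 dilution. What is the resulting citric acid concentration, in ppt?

9.63 ppt

Overall dilution factor = 2.997 × 15.01 × 7.985 × 4.989 × 50 = 8.96 × 10⁴.
863 ppb / 8.96 × 10⁴ = 9.63 × 10⁻³ ppb = 9.63 ppt.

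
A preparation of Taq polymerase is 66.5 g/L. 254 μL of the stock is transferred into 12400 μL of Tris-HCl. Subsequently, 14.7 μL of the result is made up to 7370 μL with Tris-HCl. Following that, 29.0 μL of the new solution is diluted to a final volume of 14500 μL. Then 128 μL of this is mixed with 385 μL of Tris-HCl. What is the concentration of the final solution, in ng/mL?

Overall dilution factor = 49.82 × 501.4 × 500 × 4.008 = 5.01 × 10⁷.
66.5 g/L / 5.01 × 10⁷ = 1.33 × 10⁻⁶ g/L = 1.33 ng/mL.

1.33 ng/mL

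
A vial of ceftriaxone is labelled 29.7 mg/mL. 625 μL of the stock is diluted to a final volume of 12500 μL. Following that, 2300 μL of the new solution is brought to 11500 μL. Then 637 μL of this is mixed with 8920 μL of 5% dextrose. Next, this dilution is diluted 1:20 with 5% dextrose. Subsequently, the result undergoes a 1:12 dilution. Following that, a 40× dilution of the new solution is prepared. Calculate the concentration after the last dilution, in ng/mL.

2.06 ng/mL

Overall dilution factor = 20 × 5 × 15.00 × 20 × 12 × 40 = 1.44 × 10⁷.
29.7 mg/mL / 1.44 × 10⁷ = 2.06 × 10⁻⁶ mg/mL = 2.06 ng/mL.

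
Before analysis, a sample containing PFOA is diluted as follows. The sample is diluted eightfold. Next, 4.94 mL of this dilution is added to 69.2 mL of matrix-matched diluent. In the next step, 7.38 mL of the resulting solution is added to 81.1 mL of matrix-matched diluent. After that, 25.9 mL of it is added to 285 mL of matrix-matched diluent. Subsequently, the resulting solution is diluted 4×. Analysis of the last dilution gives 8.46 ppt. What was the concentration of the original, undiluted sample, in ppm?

0.585 ppm

Overall dilution factor = 8 × 15.01 × 11.99 × 12.00 × 4 = 6.91 × 10⁴.
Original = 8.46 ppt × 6.91 × 10⁴ = 5.85 × 10⁵ ppt = 0.585 ppm.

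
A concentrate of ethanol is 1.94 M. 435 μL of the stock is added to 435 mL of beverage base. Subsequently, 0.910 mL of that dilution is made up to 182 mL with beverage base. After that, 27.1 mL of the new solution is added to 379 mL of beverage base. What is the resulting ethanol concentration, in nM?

647 nM

Overall dilution factor = 1001 × 200 × 14.99 = 3.00 × 10⁶.
1.94 M / 3.00 × 10⁶ = 6.47 × 10⁻⁷ M = 647 nM.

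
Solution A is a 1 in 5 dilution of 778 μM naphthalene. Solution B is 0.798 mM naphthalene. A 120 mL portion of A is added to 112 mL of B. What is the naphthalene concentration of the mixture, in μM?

466 μM

C_A = 778 μM / 5 = 156 μM.
C_B = 0.798 mM = 798 μM.
C_mix = (C_A·V_A + C_B·V_B)/(V_A + V_B) = (156×120 + 798×112) / 232.0 = 466 μM.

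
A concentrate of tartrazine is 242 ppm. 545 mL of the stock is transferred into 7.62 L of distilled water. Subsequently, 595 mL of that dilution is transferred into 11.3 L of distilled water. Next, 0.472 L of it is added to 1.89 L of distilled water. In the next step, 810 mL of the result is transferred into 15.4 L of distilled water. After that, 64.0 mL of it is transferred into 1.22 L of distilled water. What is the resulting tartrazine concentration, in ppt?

Overall dilution factor = 14.98 × 19.99 × 5.004 × 20.01 × 20.06 = 6.02 × 10⁵.
242 ppm / 6.02 × 10⁵ = 4.02 × 10⁻⁴ ppm = 402 ppt.

402 ppt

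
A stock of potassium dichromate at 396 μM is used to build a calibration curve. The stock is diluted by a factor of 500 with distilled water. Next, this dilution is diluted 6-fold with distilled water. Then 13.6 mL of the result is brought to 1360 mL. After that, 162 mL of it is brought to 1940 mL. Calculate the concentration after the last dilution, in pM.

Overall dilution factor = 500 × 6 × 100 × 11.98 = 3.59 × 10⁶.
396 μM / 3.59 × 10⁶ = 1.10 × 10⁻⁴ μM = 110 pM.

110 pM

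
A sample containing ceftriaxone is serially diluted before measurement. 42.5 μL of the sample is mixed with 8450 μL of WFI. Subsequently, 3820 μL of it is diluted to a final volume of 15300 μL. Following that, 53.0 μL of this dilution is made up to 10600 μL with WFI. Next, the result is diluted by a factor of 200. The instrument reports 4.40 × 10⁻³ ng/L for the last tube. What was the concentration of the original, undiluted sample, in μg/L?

Overall dilution factor = 199.8 × 4.005 × 200 × 200 = 3.20 × 10⁷.
Original = 4.40 × 10⁻³ ng/L × 3.20 × 10⁷ = 1.41 × 10⁵ ng/L = 141 μg/L.

141 μg/L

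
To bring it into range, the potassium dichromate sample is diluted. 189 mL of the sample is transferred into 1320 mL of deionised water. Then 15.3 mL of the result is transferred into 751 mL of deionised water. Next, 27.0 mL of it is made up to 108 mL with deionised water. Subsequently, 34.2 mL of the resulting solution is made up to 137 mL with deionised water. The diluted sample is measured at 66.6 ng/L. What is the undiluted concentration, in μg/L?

Overall dilution factor = 7.984 × 50.08 × 4 × 4.006 = 6408.
Original = 66.6 ng/L × 6408 = 4.27 × 10⁵ ng/L = 427 μg/L.

427 μg/L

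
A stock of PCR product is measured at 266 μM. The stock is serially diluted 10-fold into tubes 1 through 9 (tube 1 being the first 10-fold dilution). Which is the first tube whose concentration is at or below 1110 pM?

tube 6

Tube n has concentration 266 μM / 10ⁿ.
Need 10ⁿ ≥ 266 μM / 1110 pM = 2.40 × 10⁵, so n ≥ 5.38.
First such tube: n = 6.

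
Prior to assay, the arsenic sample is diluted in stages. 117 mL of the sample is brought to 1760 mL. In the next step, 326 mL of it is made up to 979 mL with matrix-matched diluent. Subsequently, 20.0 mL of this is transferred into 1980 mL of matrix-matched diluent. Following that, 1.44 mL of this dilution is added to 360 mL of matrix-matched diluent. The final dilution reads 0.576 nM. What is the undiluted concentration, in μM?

653 μM

Overall dilution factor = 15.04 × 3.003 × 100 × 251 = 1.13 × 10⁶.
Original = 0.576 nM × 1.13 × 10⁶ = 6.53 × 10⁵ nM = 653 μM.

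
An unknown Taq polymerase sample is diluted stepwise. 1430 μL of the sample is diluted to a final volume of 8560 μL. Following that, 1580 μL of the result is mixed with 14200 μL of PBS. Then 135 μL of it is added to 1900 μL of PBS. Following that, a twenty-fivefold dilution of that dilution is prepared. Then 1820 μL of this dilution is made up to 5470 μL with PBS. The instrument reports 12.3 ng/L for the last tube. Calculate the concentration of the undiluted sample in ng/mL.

833 ng/mL

Overall dilution factor = 5.986 × 9.987 × 15.07 × 25 × 3.005 = 6.77 × 10⁴.
Original = 12.3 ng/L × 6.77 × 10⁴ = 8.33 × 10⁵ ng/L = 833 ng/mL.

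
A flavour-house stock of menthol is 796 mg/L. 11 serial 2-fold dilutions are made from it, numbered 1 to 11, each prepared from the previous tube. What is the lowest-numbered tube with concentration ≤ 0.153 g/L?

tube 3

Tube n has concentration 796 mg/L / 2ⁿ.
Need 2ⁿ ≥ 796 mg/L / 0.153 g/L = 5.20, so n ≥ 2.38.
First such tube: n = 3.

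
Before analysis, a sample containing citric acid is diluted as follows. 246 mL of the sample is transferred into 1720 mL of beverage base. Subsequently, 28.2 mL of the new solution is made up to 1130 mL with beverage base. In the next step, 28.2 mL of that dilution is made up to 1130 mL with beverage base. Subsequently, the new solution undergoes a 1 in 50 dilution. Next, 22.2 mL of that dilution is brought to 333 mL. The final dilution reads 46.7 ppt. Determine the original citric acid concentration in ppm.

Overall dilution factor = 7.992 × 40.07 × 40.07 × 50 × 15 = 9.62 × 10⁶.
Original = 46.7 ppt × 9.62 × 10⁶ = 4.49 × 10⁸ ppt = 449 ppm.

449 ppm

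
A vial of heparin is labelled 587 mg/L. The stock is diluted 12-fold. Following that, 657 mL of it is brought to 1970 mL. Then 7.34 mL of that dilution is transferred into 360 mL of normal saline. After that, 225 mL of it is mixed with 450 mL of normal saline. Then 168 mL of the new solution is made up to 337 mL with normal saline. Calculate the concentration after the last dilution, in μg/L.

Overall dilution factor = 12 × 2.998 × 50.05 × 3 × 2.006 = 1.08 × 10⁴.
587 mg/L / 1.08 × 10⁴ = 0.0542 mg/L = 54.2 μg/L.

54.2 μg/L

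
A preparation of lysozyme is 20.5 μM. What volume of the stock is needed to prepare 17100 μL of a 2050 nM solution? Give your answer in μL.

2050 nM = 2.05 μM.
V₁ = C₂V₂/C₁ = 2.05 × 17100 / 20.5 = 1710 μL.

1710 μL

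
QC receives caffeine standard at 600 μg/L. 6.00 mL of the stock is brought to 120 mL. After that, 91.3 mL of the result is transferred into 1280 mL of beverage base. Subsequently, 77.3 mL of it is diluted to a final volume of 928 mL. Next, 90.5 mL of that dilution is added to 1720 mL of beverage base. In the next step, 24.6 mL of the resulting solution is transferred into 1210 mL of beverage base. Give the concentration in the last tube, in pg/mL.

Overall dilution factor = 20 × 15.02 × 12.01 × 20.01 × 50.19 = 3.62 × 10⁶.
600 μg/L / 3.62 × 10⁶ = 1.66 × 10⁻⁴ μg/L = 0.166 pg/mL.

0.166 pg/mL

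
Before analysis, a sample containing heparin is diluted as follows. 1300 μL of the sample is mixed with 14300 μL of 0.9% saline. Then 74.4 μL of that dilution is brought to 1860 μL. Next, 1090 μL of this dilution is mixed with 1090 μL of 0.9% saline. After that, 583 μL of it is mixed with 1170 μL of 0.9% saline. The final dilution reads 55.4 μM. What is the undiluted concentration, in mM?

99.9 mM

Overall dilution factor = 12 × 25 × 2 × 3.007 = 1804.
Original = 55.4 μM × 1804 = 9.99 × 10⁴ μM = 99.9 mM.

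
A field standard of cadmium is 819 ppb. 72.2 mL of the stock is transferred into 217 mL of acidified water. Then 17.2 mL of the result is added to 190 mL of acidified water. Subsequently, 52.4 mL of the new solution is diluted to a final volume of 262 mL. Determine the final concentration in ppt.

3390 ppt

Overall dilution factor = 4.006 × 12.05 × 5 = 241.
819 ppb / 241 = 3.39 ppb = 3390 ppt.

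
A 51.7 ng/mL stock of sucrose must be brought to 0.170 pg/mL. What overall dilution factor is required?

3.04 × 10⁵

Factor = C₀/C_target = 51.7 ng/mL / 0.170 pg/mL = 3.04 × 10⁵.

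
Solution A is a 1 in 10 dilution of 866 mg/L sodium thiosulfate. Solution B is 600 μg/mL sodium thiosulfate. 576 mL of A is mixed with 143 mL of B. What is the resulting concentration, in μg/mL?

C_A = 866 mg/L / 10 = 86.6 mg/L.
C_B = 600 μg/mL = 600 mg/L.
C_mix = (C_A·V_A + C_B·V_B)/(V_A + V_B) = (86.6×576 + 600×143) / 719.0 = 189 mg/L = 189 μg/mL.

189 μg/mL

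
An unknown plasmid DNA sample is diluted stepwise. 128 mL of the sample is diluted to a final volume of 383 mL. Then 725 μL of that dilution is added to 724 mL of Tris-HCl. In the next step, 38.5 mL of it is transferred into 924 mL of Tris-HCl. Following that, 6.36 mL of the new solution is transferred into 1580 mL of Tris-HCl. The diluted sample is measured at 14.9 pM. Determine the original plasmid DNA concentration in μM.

278 μM

Overall dilution factor = 2.992 × 999.6 × 25 × 249.4 = 1.87 × 10⁷.
Original = 14.9 pM × 1.87 × 10⁷ = 2.78 × 10⁸ pM = 278 μM.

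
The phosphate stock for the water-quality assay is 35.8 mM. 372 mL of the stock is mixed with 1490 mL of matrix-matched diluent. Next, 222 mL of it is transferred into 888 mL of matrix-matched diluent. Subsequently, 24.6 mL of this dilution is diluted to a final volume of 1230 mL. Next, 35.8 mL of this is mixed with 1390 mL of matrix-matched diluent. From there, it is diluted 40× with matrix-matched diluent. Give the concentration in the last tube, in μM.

Overall dilution factor = 5.005 × 5 × 50 × 39.83 × 40 = 1.99 × 10⁶.
35.8 mM / 1.99 × 10⁶ = 1.80 × 10⁻⁵ mM = 0.0180 μM.

0.0180 μM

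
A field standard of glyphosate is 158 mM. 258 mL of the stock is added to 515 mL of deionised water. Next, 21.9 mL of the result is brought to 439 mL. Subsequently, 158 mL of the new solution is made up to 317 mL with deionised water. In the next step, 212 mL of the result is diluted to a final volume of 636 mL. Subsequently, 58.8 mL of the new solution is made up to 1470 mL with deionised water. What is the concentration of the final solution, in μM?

Overall dilution factor = 2.996 × 20.05 × 2.006 × 3 × 25 = 9037.
158 mM / 9037 = 0.0175 mM = 17.5 μM.

17.5 μM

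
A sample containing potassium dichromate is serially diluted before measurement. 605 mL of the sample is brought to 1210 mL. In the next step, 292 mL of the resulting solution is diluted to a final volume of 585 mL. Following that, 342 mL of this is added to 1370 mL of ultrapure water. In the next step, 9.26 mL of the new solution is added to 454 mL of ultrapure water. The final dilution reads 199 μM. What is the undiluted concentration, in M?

0.200 M

Overall dilution factor = 2 × 2.003 × 5.006 × 50.03 = 1003.
Original = 199 μM × 1003 = 2.00 × 10⁵ μM = 0.200 M.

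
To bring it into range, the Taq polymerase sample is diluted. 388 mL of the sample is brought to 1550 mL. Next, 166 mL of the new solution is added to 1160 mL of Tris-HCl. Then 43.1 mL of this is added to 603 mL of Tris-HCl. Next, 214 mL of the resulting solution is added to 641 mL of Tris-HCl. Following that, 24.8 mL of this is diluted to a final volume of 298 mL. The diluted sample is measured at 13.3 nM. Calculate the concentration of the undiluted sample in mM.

0.305 mM

Overall dilution factor = 3.995 × 7.988 × 14.99 × 3.995 × 12.02 = 2.30 × 10⁴.
Original = 13.3 nM × 2.30 × 10⁴ = 3.05 × 10⁵ nM = 0.305 mM.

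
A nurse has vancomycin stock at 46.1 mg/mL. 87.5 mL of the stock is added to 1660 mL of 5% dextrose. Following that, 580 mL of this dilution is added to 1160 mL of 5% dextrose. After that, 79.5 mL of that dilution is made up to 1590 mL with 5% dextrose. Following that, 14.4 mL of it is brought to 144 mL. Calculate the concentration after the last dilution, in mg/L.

Overall dilution factor = 19.97 × 3 × 20 × 10 = 1.20 × 10⁴.
46.1 mg/mL / 1.20 × 10⁴ = 3.85 × 10⁻³ mg/mL = 3.85 mg/L.

3.85 mg/L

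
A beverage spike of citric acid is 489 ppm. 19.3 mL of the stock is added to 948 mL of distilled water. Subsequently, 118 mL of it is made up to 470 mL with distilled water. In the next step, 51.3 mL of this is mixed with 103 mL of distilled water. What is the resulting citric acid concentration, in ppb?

Overall dilution factor = 50.12 × 3.983 × 3.008 = 600.
489 ppm / 600 = 0.814 ppm = 814 ppb.

814 ppb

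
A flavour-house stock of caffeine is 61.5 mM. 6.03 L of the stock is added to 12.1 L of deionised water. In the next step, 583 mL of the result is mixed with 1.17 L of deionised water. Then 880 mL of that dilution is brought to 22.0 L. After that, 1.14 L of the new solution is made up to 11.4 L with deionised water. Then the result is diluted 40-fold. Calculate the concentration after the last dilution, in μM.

0.680 μM

Overall dilution factor = 3.007 × 3.007 × 25 × 10 × 40 = 9.04 × 10⁴.
61.5 mM / 9.04 × 10⁴ = 6.80 × 10⁻⁴ mM = 0.680 μM.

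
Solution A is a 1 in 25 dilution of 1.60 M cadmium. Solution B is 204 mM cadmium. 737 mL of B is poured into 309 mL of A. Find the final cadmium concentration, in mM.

163 mM

C_A = 1.60 M / 25 = 0.0640 M.
C_B = 204 mM = 0.204 M.
C_mix = (C_A·V_A + C_B·V_B)/(V_A + V_B) = (0.0640×309 + 0.204×737) / 1046 = 0.163 M = 163 mM.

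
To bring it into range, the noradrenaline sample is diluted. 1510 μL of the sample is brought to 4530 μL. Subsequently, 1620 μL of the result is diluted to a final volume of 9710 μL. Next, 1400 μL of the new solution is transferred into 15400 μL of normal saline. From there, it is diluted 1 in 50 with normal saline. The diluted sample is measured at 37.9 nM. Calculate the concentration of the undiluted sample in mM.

0.409 mM

Overall dilution factor = 3 × 5.994 × 12 × 50 = 1.08 × 10⁴.
Original = 37.9 nM × 1.08 × 10⁴ = 4.09 × 10⁵ nM = 0.409 mM.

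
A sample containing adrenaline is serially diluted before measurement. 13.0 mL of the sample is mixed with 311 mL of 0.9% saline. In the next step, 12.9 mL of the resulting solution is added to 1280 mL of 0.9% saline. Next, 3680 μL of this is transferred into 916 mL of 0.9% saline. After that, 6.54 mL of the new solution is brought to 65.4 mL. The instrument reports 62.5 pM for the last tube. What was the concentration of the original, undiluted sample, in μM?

390 μM

Overall dilution factor = 24.92 × 100.2 × 249.9 × 10 = 6.24 × 10⁶.
Original = 62.5 pM × 6.24 × 10⁶ = 3.90 × 10⁸ pM = 390 μM.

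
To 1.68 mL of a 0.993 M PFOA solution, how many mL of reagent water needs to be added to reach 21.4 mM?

21.4 mM = 0.0214 M.
V₂ = C₁V₁/C₂ = 0.993 × 1.68 / 0.0214 = 78.0 mL.
Diluent to add = V₂ − V₁ = 78.0 − 1.68 = 76.3 mL.

76.3 mL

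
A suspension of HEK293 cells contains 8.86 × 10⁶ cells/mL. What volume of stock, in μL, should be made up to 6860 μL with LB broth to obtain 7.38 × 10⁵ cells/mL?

571 μL

V₁ = C₂V₂/C₁ = 7.38 × 10⁵ × 6860 / 8.86 × 10⁶ = 571 μL.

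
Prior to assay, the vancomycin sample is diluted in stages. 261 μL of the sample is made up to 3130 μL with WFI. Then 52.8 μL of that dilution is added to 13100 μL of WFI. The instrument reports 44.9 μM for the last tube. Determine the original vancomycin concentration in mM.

Overall dilution factor = 11.99 × 249.1 = 2987.
Original = 44.9 μM × 2987 = 1.34 × 10⁵ μM = 134 mM.

134 mM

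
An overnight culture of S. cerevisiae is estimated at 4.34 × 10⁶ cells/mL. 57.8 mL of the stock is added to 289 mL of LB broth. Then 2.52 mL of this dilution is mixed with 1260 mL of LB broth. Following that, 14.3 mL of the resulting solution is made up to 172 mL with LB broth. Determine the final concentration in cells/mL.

120 cells/mL

Overall dilution factor = 6 × 501 × 12.03 = 3.62 × 10⁴.
4.34 × 10⁶ cells/mL / 3.62 × 10⁴ = 120 cells/mL.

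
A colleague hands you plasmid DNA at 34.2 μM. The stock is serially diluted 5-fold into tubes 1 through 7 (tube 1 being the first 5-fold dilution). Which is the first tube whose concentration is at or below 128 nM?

Tube n has concentration 34.2 μM / 5ⁿ.
Need 5ⁿ ≥ 34.2 μM / 128 nM = 267, so n ≥ 3.47.
First such tube: n = 4.

tube 4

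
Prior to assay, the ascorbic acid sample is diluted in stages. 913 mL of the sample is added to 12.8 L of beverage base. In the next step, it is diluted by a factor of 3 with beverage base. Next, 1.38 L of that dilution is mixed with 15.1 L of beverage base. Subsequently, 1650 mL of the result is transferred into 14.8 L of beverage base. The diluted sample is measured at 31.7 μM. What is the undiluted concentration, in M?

Overall dilution factor = 15.02 × 3 × 11.94 × 9.970 = 5365.
Original = 31.7 μM × 5365 = 1.70 × 10⁵ μM = 0.170 M.

0.170 M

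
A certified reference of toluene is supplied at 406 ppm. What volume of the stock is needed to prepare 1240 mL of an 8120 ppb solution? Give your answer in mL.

24.8 mL

8120 ppb = 8.12 ppm.
V₁ = C₂V₂/C₁ = 8.12 × 1240 / 406 = 24.8 mL.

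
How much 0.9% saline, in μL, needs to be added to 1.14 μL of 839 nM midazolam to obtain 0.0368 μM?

24.9 μL

0.0368 μM = 36.8 nM.
V₂ = C₁V₁/C₂ = 839 × 1.14 / 36.8 = 26.0 μL.
Diluent to add = V₂ − V₁ = 26.0 − 1.14 = 24.9 μL.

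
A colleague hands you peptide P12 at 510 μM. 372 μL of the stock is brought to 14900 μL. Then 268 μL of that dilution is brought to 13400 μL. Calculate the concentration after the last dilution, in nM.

255 nM

Overall dilution factor = 40.05 × 50 = 2003.
510 μM / 2003 = 0.255 μM = 255 nM.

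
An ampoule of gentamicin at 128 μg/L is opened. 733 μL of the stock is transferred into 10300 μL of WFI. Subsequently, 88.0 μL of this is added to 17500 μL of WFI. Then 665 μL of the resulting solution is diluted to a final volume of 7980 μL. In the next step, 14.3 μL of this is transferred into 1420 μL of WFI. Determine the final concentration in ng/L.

0.0354 ng/L

Overall dilution factor = 15.05 × 199.9 × 12 × 100.3 = 3.62 × 10⁶.
128 μg/L / 3.62 × 10⁶ = 3.54 × 10⁻⁵ μg/L = 0.0354 ng/L.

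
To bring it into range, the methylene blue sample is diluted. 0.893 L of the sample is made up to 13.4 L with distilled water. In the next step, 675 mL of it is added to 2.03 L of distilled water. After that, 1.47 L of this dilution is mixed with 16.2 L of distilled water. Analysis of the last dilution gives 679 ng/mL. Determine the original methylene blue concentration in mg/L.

491 mg/L

Overall dilution factor = 15.01 × 4.007 × 12.02 = 723.
Original = 679 ng/mL × 723 = 4.91 × 10⁵ ng/mL = 491 mg/L.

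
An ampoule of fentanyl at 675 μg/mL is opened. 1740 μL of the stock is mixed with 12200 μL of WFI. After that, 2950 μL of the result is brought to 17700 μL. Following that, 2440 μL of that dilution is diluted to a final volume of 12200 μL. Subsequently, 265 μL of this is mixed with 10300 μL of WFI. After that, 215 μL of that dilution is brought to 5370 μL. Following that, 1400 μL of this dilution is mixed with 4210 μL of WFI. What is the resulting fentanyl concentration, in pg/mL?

704 pg/mL

Overall dilution factor = 8.011 × 6 × 5 × 39.87 × 24.98 × 4.007 = 9.59 × 10⁵.
675 μg/mL / 9.59 × 10⁵ = 7.04 × 10⁻⁴ μg/mL = 704 pg/mL.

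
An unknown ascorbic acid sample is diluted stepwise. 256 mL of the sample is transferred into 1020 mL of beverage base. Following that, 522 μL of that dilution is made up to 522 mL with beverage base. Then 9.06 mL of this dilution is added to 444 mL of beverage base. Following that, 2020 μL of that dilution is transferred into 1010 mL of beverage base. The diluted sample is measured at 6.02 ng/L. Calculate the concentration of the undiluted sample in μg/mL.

Overall dilution factor = 4.984 × 1000 × 50.01 × 501 = 1.25 × 10⁸.
Original = 6.02 ng/L × 1.25 × 10⁸ = 7.52 × 10⁸ ng/L = 752 μg/mL.

752 μg/mL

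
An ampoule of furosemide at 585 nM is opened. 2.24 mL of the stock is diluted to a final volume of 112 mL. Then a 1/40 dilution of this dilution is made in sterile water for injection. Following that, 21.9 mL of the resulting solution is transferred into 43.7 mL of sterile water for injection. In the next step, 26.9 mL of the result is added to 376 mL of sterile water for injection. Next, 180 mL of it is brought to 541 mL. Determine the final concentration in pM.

Overall dilution factor = 50 × 40 × 2.995 × 14.98 × 3.006 = 2.70 × 10⁵.
585 nM / 2.70 × 10⁵ = 2.17 × 10⁻³ nM = 2.17 pM.

2.17 pM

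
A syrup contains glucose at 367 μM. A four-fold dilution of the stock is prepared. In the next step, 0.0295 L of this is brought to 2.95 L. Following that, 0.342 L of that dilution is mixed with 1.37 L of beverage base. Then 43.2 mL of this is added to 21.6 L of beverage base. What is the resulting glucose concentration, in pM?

366 pM

Overall dilution factor = 4 × 100 × 5.006 × 501 = 1.00 × 10⁶.
367 μM / 1.00 × 10⁶ = 3.66 × 10⁻⁴ μM = 366 pM.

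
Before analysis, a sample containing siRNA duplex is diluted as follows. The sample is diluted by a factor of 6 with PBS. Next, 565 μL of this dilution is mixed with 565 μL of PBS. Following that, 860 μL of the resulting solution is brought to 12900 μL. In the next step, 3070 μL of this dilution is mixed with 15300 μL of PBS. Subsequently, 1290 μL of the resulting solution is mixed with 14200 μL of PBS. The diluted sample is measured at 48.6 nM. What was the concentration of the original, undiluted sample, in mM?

Overall dilution factor = 6 × 2 × 15 × 5.984 × 12.01 = 1.29 × 10⁴.
Original = 48.6 nM × 1.29 × 10⁴ = 6.29 × 10⁵ nM = 0.629 mM.

0.629 mM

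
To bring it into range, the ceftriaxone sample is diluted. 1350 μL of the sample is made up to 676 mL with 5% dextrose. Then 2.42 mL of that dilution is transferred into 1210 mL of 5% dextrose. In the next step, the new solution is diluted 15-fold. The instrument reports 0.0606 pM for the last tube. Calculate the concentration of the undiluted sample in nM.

Overall dilution factor = 500.7 × 501 × 15 = 3.76 × 10⁶.
Original = 0.0606 pM × 3.76 × 10⁶ = 2.28 × 10⁵ pM = 228 nM.

228 nM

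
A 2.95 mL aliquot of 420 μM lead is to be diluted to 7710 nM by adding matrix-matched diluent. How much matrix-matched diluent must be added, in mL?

158 mL

7710 nM = 7.71 μM.
V₂ = C₁V₁/C₂ = 420 × 2.95 / 7.71 = 161 mL.
Diluent to add = V₂ − V₁ = 161 − 2.95 = 158 mL.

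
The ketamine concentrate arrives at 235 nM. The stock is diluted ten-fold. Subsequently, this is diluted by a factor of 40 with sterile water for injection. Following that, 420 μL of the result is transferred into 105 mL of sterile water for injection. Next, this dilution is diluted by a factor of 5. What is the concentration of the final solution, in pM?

0.468 pM

Overall dilution factor = 10 × 40 × 251 × 5 = 5.02 × 10⁵.
235 nM / 5.02 × 10⁵ = 4.68 × 10⁻⁴ nM = 0.468 pM.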